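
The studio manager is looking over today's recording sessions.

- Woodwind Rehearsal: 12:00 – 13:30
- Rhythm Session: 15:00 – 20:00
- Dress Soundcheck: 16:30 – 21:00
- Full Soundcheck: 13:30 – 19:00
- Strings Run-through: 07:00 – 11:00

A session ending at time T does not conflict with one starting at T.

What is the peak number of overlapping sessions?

Sweep the timeline, counting +1 at each start and −1 at each end (ends before starts at a tie):
07:00 start Strings Run-through → 1
11:00 end Strings Run-through → 0
12:00 start Woodwind Rehearsal → 1
13:30 end Woodwind Rehearsal → 0
13:30 start Full Soundcheck → 1
15:00 start Rhythm Session → 2
16:30 start Dress Soundcheck → 3
19:00 end Full Soundcheck → 2
20:00 end Rhythm Session → 1
21:00 end Dress Soundcheck → 0
Peak is 3, at 16:30 (Dress Soundcheck, Full Soundcheck, Rhythm Session).

3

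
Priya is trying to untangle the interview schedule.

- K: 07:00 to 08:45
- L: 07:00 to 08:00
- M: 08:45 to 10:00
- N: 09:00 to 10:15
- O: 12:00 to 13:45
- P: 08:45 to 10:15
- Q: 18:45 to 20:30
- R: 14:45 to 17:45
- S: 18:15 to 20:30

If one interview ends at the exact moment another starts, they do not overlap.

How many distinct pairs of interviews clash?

Sorted by start: K, L, M, P, N, O, R, S, Q.
L starts before K ends → K and L overlap.
M starts exactly when K ends (back-to-back, no overlap), so K has no further overlaps.
M starts after L ends, so L has no further overlaps.
P starts before M ends → M and P overlap.
N starts before M ends → M and N overlap.
O starts after M ends, so M has no further overlaps.
N starts before P ends → P and N overlap.
O starts after P ends, so P has no further overlaps.
O starts after N ends, so N has no further overlaps.
R starts after O ends, so O has no further overlaps.
S starts after R ends, so R has no further overlaps.
Q starts before S ends → S and Q overlap.
Overlapping pairs: K & L, M & N, M & P, N & P, Q & S — 5 in total.

5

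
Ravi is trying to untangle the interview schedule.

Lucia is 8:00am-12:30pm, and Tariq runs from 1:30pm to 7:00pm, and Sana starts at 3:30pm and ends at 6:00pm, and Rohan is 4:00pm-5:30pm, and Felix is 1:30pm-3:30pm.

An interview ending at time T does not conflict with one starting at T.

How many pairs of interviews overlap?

4

Two intervals overlap when each starts before the other ends.
Sorted by start: Lucia, Tariq, Felix, Sana, Rohan.
Tariq starts after Lucia ends — done with Lucia.
Felix starts before Tariq ends → Tariq and Felix overlap.
Sana starts before Tariq ends → Tariq and Sana overlap.
Rohan starts before Tariq ends → Tariq and Rohan overlap.
Sana starts exactly when Felix ends (back-to-back, no overlap) — done with Felix.
Rohan starts before Sana ends → Sana and Rohan overlap.
Overlapping pairs: Felix & Tariq, Rohan & Sana, Rohan & Tariq, Sana & Tariq — 4 in total.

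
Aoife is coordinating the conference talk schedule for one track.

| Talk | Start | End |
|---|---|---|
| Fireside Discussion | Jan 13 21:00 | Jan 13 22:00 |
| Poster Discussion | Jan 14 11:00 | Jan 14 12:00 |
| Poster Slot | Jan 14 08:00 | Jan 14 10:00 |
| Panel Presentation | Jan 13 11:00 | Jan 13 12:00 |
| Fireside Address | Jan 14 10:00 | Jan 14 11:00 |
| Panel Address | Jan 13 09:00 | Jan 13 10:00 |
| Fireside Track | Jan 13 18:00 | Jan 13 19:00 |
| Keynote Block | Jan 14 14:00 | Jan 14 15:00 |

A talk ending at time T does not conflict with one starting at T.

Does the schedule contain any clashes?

Sorted by start: Panel Address, Panel Presentation, Fireside Track, Fireside Discussion, Poster Slot, Fireside Address, Poster Discussion, Keynote Block.
Panel Presentation starts after Panel Address ends; Panel Address is clear from here.
Fireside Track starts after Panel Presentation ends; Panel Presentation is clear from here.
Fireside Discussion starts after Fireside Track ends; Fireside Track is clear from here.
Poster Slot starts after Fireside Discussion ends; Fireside Discussion is clear from here.
Fireside Address starts exactly when Poster Slot ends (back-to-back, no overlap); Poster Slot is clear from here.
Poster Discussion starts exactly when Fireside Address ends (back-to-back, no overlap); Fireside Address is clear from here.
Keynote Block starts after Poster Discussion ends.
Every pair is clear; the schedule has no overlaps.

No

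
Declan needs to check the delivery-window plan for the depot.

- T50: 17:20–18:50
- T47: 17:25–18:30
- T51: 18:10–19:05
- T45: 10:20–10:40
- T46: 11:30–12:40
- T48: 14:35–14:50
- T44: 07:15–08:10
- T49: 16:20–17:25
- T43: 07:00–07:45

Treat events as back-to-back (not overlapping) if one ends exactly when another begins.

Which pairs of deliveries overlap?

T43 & T44, T47 & T50, T47 & T51, T49 & T50, T50 & T51

Sorted by start: T43, T44, T45, T46, T48, T49, T50, T47, T51.
T44 starts before T43 ends → T43 and T44 overlap.
T45 starts after T43 ends, so nothing later overlaps T43 either.
T45 starts after T44 ends, so nothing later overlaps T44 either.
T46 starts after T45 ends, so nothing later overlaps T45 either.
T48 starts after T46 ends, so nothing later overlaps T46 either.
T49 starts after T48 ends, so nothing later overlaps T48 either.
T50 starts before T49 ends → T49 and T50 overlap.
T47 starts exactly when T49 ends (back-to-back, no overlap), so nothing later overlaps T49 either.
T47 starts before T50 ends → T50 and T47 overlap.
T51 starts before T50 ends → T50 and T51 overlap.
T51 starts before T47 ends → T47 and T51 overlap.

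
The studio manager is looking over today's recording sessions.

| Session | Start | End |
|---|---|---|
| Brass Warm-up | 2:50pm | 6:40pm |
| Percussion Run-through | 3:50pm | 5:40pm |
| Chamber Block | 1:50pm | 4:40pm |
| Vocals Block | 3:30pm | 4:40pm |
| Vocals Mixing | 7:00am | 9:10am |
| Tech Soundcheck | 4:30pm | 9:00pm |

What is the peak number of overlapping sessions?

5

Sweep the timeline, counting +1 at each start and −1 at each end (ends before starts at a tie):
7:00am start Vocals Mixing → 1
9:10am end Vocals Mixing → 0
1:50pm start Chamber Block → 1
2:50pm start Brass Warm-up → 2
3:30pm start Vocals Block → 3
3:50pm start Percussion Run-through → 4
4:30pm start Tech Soundcheck → 5
4:40pm end Chamber Block → 4
4:40pm end Vocals Block → 3
5:40pm end Percussion Run-through → 2
6:40pm end Brass Warm-up → 1
9:00pm end Tech Soundcheck → 0
Peak is 5, at 4:30pm (Brass Warm-up, Chamber Block, Percussion Run-through, Tech Soundcheck, Vocals Block).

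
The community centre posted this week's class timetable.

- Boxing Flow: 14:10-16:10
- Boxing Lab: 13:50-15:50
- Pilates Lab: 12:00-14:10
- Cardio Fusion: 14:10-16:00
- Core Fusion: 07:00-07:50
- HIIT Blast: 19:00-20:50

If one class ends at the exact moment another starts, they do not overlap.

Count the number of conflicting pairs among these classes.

4

Sorted by start: Core Fusion, Pilates Lab, Boxing Lab, Boxing Flow, Cardio Fusion, HIIT Blast.
Pilates Lab starts after Core Fusion ends — done with Core Fusion.
Boxing Lab starts before Pilates Lab ends → Pilates Lab and Boxing Lab overlap.
Boxing Flow starts exactly when Pilates Lab ends (back-to-back, no overlap) — done with Pilates Lab.
Boxing Flow starts before Boxing Lab ends → Boxing Lab and Boxing Flow overlap.
Cardio Fusion starts before Boxing Lab ends → Boxing Lab and Cardio Fusion overlap.
HIIT Blast starts after Boxing Lab ends.
Cardio Fusion starts before Boxing Flow ends → Boxing Flow and Cardio Fusion overlap.
HIIT Blast starts after Boxing Flow ends.
HIIT Blast starts after Cardio Fusion ends.
Overlapping pairs: Boxing Flow & Boxing Lab, Boxing Flow & Cardio Fusion, Boxing Lab & Cardio Fusion, Boxing Lab & Pilates Lab — 4 in total.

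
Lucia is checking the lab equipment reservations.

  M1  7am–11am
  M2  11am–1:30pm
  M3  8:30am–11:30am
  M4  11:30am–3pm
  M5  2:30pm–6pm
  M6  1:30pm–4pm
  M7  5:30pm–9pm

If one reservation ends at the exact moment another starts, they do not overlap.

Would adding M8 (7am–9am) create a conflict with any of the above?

M1: starts 7am before M8 ends 9am, and ends 11am after M8 starts 7am → overlap.
M3: starts 8:30am before M8 ends 9am, and ends 11:30am after M8 starts 7am → overlap.
M2: starts 11am at or after M8 ends 9am → clear.
M4: starts 11:30am at or after M8 ends 9am → clear.
M6: starts 1:30pm at or after M8 ends 9am → clear.
M5: starts 2:30pm at or after M8 ends 9am → clear.
M7: starts 5:30pm at or after M8 ends 9am → clear.
M8 overlaps M1, M3.

Yes — it overlaps M1, M3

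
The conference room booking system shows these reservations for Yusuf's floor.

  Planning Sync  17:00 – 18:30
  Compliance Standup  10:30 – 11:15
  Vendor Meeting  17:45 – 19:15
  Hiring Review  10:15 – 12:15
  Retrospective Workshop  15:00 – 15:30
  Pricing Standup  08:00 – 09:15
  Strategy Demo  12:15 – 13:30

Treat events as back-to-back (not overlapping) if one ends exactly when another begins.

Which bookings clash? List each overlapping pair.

Compliance Standup & Hiring Review, Planning Sync & Vendor Meeting

Sorted by start: Pricing Standup, Hiring Review, Compliance Standup, Strategy Demo, Retrospective Workshop, Planning Sync, Vendor Meeting.
Hiring Review starts after Pricing Standup ends — done with Pricing Standup.
Compliance Standup starts before Hiring Review ends → Hiring Review and Compliance Standup overlap.
Strategy Demo starts exactly when Hiring Review ends (back-to-back, no overlap) — done with Hiring Review.
Strategy Demo starts after Compliance Standup ends — done with Compliance Standup.
Retrospective Workshop starts after Strategy Demo ends — done with Strategy Demo.
Planning Sync starts after Retrospective Workshop ends — done with Retrospective Workshop.
Vendor Meeting starts before Planning Sync ends → Planning Sync and Vendor Meeting overlap.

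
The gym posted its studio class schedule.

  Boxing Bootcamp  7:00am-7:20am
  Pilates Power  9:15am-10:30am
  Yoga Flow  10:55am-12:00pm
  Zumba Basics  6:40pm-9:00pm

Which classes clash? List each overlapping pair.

Sorted by start: Boxing Bootcamp, Pilates Power, Yoga Flow, Zumba Basics.
Pilates Power starts after Boxing Bootcamp ends, so nothing later overlaps Boxing Bootcamp either.
Yoga Flow starts after Pilates Power ends, so nothing later overlaps Pilates Power either.
Zumba Basics starts after Yoga Flow ends.

none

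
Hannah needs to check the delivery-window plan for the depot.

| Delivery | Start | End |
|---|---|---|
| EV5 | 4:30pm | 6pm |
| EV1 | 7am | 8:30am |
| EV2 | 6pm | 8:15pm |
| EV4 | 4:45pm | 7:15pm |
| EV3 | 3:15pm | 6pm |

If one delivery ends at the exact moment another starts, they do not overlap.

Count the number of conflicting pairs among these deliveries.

4

Check each pair: they overlap iff neither finishes before the other starts.
Sorted by start: EV1, EV3, EV5, EV4, EV2.
EV3 starts after EV1 ends, so EV1 has no further overlaps.
EV5 starts before EV3 ends → EV3 and EV5 overlap.
EV4 starts before EV3 ends → EV3 and EV4 overlap.
EV2 starts exactly when EV3 ends (back-to-back, no overlap).
EV4 starts before EV5 ends → EV5 and EV4 overlap.
EV2 starts exactly when EV5 ends (back-to-back, no overlap).
EV2 starts before EV4 ends → EV4 and EV2 overlap.
Overlapping pairs: EV2 & EV4, EV3 & EV4, EV3 & EV5, EV4 & EV5 — 4 in total.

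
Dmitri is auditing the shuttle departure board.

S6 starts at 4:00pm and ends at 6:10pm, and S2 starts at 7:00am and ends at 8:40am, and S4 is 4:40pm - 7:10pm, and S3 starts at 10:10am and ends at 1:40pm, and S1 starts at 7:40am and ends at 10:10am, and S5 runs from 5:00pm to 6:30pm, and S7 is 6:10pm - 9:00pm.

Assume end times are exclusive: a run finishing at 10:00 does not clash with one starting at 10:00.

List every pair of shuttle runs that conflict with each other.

S1 & S2, S4 & S5, S4 & S6, S4 & S7, S5 & S6, S5 & S7

Sorted by start: S2, S1, S3, S6, S4, S5, S7.
S1 starts before S2 ends → S2 and S1 overlap.
S3 starts after S2 ends, so nothing later overlaps S2 either.
S3 starts exactly when S1 ends (back-to-back, no overlap), so nothing later overlaps S1 either.
S6 starts after S3 ends, so nothing later overlaps S3 either.
S4 starts before S6 ends → S6 and S4 overlap.
S5 starts before S6 ends → S6 and S5 overlap.
S7 starts exactly when S6 ends (back-to-back, no overlap).
S5 starts before S4 ends → S4 and S5 overlap.
S7 starts before S4 ends → S4 and S7 overlap.
S7 starts before S5 ends → S5 and S7 overlap.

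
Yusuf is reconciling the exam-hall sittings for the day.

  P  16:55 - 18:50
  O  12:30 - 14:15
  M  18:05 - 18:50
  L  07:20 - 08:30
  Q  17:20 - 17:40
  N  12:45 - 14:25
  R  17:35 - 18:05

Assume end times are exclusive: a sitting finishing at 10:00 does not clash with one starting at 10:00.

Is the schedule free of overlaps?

Two intervals overlap when each starts before the other ends.
Sorted by start: L, O, N, P, Q, R, M.
O starts after L ends; L is clear from here.
N starts before O ends → O and N overlap.
That's a conflict, so the schedule is not conflict-free.

No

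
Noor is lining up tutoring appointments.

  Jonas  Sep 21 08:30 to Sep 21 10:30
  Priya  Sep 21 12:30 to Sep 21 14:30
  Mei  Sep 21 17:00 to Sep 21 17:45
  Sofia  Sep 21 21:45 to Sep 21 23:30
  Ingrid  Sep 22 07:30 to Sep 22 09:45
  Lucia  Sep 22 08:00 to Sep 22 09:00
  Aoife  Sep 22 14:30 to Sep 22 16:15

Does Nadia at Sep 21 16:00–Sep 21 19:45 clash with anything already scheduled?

Yes — it overlaps Mei

Jonas: ends Sep 21 10:30 at or before Nadia starts Sep 21 16:00 → clear.
Priya: ends Sep 21 14:30 at or before Nadia starts Sep 21 16:00 → clear.
Mei: starts Sep 21 17:00 before Nadia ends Sep 21 19:45, and ends Sep 21 17:45 after Nadia starts Sep 21 16:00 → overlap.
Sofia: starts Sep 21 21:45 at or after Nadia ends Sep 21 19:45 → clear.
Ingrid: starts Sep 22 07:30 at or after Nadia ends Sep 21 19:45 → clear.
Lucia: starts Sep 22 08:00 at or after Nadia ends Sep 21 19:45 → clear.
Aoife: starts Sep 22 14:30 at or after Nadia ends Sep 21 19:45 → clear.
Nadia overlaps Mei.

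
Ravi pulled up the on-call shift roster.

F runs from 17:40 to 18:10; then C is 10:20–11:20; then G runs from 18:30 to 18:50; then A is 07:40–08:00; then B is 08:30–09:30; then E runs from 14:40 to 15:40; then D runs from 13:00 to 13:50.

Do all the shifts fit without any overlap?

Sorted by start: A, B, C, D, E, F, G.
B starts after A ends, so A has no further overlaps.
C starts after B ends, so B has no further overlaps.
D starts after C ends, so C has no further overlaps.
E starts after D ends, so D has no further overlaps.
F starts after E ends, so E has no further overlaps.
G starts after F ends.
Every pair is clear; the schedule has no overlaps.

Yes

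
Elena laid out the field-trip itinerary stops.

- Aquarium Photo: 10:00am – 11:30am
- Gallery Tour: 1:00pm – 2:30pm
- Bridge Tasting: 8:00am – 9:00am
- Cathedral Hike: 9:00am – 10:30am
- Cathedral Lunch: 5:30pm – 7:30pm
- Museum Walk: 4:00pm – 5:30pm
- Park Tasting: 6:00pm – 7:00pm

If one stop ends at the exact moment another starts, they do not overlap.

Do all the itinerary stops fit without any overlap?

Sorted by start: Bridge Tasting, Cathedral Hike, Aquarium Photo, Gallery Tour, Museum Walk, Cathedral Lunch, Park Tasting.
Cathedral Hike starts exactly when Bridge Tasting ends (back-to-back, no overlap); Bridge Tasting is clear from here.
Aquarium Photo starts before Cathedral Hike ends → Cathedral Hike and Aquarium Photo overlap.
That's a conflict, so the schedule is not conflict-free.

No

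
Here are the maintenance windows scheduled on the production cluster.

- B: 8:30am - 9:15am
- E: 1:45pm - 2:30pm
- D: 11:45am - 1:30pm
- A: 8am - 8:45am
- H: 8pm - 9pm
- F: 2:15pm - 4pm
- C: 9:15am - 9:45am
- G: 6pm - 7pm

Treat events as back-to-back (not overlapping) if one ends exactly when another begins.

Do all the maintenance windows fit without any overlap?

No

Sorted by start: A, B, C, D, E, F, G, H.
B starts before A ends → A and B overlap.
That's a conflict, so the schedule is not conflict-free.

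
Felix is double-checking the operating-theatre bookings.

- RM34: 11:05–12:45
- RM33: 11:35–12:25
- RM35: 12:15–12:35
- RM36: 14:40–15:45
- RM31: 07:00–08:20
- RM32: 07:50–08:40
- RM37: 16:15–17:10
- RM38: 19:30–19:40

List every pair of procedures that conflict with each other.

RM31 & RM32, RM33 & RM34, RM33 & RM35, RM34 & RM35

Sorted by start: RM31, RM32, RM34, RM33, RM35, RM36, RM37, RM38.
RM32 starts before RM31 ends → RM31 and RM32 overlap.
RM34 starts after RM31 ends, so nothing later overlaps RM31 either.
RM34 starts after RM32 ends, so nothing later overlaps RM32 either.
RM33 starts before RM34 ends → RM34 and RM33 overlap.
RM35 starts before RM34 ends → RM34 and RM35 overlap.
RM36 starts after RM34 ends, so nothing later overlaps RM34 either.
RM35 starts before RM33 ends → RM33 and RM35 overlap.
RM36 starts after RM33 ends, so nothing later overlaps RM33 either.
RM36 starts after RM35 ends, so nothing later overlaps RM35 either.
RM37 starts after RM36 ends, so nothing later overlaps RM36 either.
RM38 starts after RM37 ends.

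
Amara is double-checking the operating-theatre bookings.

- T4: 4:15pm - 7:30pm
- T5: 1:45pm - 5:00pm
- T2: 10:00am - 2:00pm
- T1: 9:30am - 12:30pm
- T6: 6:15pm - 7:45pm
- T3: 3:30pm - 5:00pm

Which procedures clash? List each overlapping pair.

T1 & T2, T2 & T5, T3 & T4, T3 & T5, T4 & T5, T4 & T6

Sorted by start: T1, T2, T5, T3, T4, T6.
T2 starts before T1 ends → T1 and T2 overlap.
T5 starts after T1 ends — done with T1.
T5 starts before T2 ends → T2 and T5 overlap.
T3 starts after T2 ends — done with T2.
T3 starts before T5 ends → T5 and T3 overlap.
T4 starts before T5 ends → T5 and T4 overlap.
T6 starts after T5 ends.
T4 starts before T3 ends → T3 and T4 overlap.
T6 starts after T3 ends.
T6 starts before T4 ends → T4 and T6 overlap.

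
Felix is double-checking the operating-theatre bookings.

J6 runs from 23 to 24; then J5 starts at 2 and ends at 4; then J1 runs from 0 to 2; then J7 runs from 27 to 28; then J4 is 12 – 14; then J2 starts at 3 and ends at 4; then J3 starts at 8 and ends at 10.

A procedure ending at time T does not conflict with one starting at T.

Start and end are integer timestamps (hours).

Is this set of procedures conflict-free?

Check each pair: they overlap iff neither finishes before the other starts.
Sorted by start: J1, J5, J2, J3, J4, J6, J7.
J5 starts exactly when J1 ends (back-to-back, no overlap); J1 is clear from here.
J2 starts before J5 ends → J5 and J2 overlap.
That's a conflict, so the schedule is not conflict-free.

No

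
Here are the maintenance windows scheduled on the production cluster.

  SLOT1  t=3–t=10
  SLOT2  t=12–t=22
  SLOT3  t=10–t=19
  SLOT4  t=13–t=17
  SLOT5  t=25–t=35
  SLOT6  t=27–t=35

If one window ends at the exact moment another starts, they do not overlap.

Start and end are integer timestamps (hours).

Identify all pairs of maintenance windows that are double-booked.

Sorted by start: SLOT1, SLOT3, SLOT2, SLOT4, SLOT5, SLOT6.
SLOT3 starts exactly when SLOT1 ends (back-to-back, no overlap), so SLOT1 has no further overlaps.
SLOT2 starts before SLOT3 ends → SLOT3 and SLOT2 overlap.
SLOT4 starts before SLOT3 ends → SLOT3 and SLOT4 overlap.
SLOT5 starts after SLOT3 ends, so SLOT3 has no further overlaps.
SLOT4 starts before SLOT2 ends → SLOT2 and SLOT4 overlap.
SLOT5 starts after SLOT2 ends, so SLOT2 has no further overlaps.
SLOT5 starts after SLOT4 ends, so SLOT4 has no further overlaps.
SLOT6 starts before SLOT5 ends → SLOT5 and SLOT6 overlap.

SLOT2 & SLOT3, SLOT2 & SLOT4, SLOT3 & SLOT4, SLOT5 & SLOT6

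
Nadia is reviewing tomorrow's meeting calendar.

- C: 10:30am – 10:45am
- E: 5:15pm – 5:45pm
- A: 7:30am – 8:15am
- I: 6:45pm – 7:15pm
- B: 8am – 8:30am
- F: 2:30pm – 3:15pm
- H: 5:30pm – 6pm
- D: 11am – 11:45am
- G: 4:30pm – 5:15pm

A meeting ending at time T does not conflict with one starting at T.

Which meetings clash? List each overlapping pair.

A & B, E & H

Sorted by start: A, B, C, D, F, G, E, H, I.
B starts before A ends → A and B overlap.
C starts after A ends — done with A.
C starts after B ends — done with B.
D starts after C ends — done with C.
F starts after D ends — done with D.
G starts after F ends — done with F.
E starts exactly when G ends (back-to-back, no overlap) — done with G.
H starts before E ends → E and H overlap.
I starts after E ends.
I starts after H ends.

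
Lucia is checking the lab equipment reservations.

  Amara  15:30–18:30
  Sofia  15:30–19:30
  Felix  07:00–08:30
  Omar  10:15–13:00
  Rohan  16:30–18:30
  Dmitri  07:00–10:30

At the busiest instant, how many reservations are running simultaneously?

3

Sort all start/end points and keep a running count:
07:00 start Dmitri → 1
07:00 start Felix → 2
08:30 end Felix → 1
10:15 start Omar → 2
10:30 end Dmitri → 1
13:00 end Omar → 0
15:30 start Amara → 1
15:30 start Sofia → 2
16:30 start Rohan → 3
18:30 end Amara → 2
18:30 end Rohan → 1
19:30 end Sofia → 0
Peak is 3, at 16:30 (Amara, Rohan, Sofia).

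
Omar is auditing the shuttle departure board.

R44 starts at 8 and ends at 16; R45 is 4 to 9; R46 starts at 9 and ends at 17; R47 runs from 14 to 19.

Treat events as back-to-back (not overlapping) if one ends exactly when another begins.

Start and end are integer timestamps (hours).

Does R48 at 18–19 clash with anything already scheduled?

Yes — it overlaps R47

R45: ends 9 at or before R48 starts 18 → clear.
R44: ends 16 at or before R48 starts 18 → clear.
R46: ends 17 at or before R48 starts 18 → clear.
R47: starts 14 before R48 ends 19, and ends 19 after R48 starts 18 → overlap.
R48 overlaps R47.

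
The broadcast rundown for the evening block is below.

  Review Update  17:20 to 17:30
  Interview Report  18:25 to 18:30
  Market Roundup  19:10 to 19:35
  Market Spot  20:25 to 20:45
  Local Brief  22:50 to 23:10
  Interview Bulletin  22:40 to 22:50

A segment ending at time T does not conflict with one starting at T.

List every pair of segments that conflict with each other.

no overlapping pairs

Sorted by start: Review Update, Interview Report, Market Roundup, Market Spot, Interview Bulletin, Local Brief.
Interview Report starts after Review Update ends — done with Review Update.
Market Roundup starts after Interview Report ends — done with Interview Report.
Market Spot starts after Market Roundup ends — done with Market Roundup.
Interview Bulletin starts after Market Spot ends — done with Market Spot.
Local Brief starts exactly when Interview Bulletin ends (back-to-back, no overlap).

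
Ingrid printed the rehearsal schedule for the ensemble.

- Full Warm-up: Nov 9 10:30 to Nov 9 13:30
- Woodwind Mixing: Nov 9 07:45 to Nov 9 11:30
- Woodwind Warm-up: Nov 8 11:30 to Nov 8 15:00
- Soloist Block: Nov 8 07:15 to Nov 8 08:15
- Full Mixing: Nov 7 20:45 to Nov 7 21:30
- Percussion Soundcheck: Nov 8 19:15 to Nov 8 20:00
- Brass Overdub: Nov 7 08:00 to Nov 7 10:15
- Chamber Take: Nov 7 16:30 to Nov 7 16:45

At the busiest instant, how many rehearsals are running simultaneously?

Sort all start/end points and keep a running count:
Nov 7 08:00 start Brass Overdub → 1
Nov 7 10:15 end Brass Overdub → 0
Nov 7 16:30 start Chamber Take → 1
Nov 7 16:45 end Chamber Take → 0
Nov 7 20:45 start Full Mixing → 1
Nov 7 21:30 end Full Mixing → 0
Nov 8 07:15 start Soloist Block → 1
Nov 8 08:15 end Soloist Block → 0
Nov 8 11:30 start Woodwind Warm-up → 1
Nov 8 15:00 end Woodwind Warm-up → 0
Nov 8 19:15 start Percussion Soundcheck → 1
Nov 8 20:00 end Percussion Soundcheck → 0
Nov 9 07:45 start Woodwind Mixing → 1
Nov 9 10:30 start Full Warm-up → 2
Nov 9 11:30 end Woodwind Mixing → 1
Nov 9 13:30 end Full Warm-up → 0
Peak is 2, at Nov 9 10:30 (Full Warm-up, Woodwind Mixing).

2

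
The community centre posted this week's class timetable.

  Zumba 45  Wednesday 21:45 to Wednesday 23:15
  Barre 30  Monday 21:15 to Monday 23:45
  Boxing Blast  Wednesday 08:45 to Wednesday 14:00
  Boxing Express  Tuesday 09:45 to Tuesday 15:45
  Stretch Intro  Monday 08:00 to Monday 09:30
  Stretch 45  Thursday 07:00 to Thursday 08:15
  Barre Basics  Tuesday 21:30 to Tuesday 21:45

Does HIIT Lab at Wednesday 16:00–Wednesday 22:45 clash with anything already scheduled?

Yes — it overlaps Zumba 45

Stretch Intro: ends Monday 09:30 at or before HIIT Lab starts Wednesday 16:00 → clear.
Barre 30: ends Monday 23:45 at or before HIIT Lab starts Wednesday 16:00 → clear.
Boxing Express: ends Tuesday 15:45 at or before HIIT Lab starts Wednesday 16:00 → clear.
Barre Basics: ends Tuesday 21:45 at or before HIIT Lab starts Wednesday 16:00 → clear.
Boxing Blast: ends Wednesday 14:00 at or before HIIT Lab starts Wednesday 16:00 → clear.
Zumba 45: starts Wednesday 21:45 before HIIT Lab ends Wednesday 22:45, and ends Wednesday 23:15 after HIIT Lab starts Wednesday 16:00 → overlap.
Stretch 45: starts Thursday 07:00 at or after HIIT Lab ends Wednesday 22:45 → clear.
HIIT Lab overlaps Zumba 45.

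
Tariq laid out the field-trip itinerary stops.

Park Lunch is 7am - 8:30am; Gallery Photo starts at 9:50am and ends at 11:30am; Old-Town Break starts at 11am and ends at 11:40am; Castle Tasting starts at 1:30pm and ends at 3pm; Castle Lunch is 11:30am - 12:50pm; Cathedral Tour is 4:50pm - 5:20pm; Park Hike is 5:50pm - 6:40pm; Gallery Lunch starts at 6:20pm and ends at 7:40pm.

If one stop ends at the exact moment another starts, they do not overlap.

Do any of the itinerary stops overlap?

Yes

Sorted by start: Park Lunch, Gallery Photo, Old-Town Break, Castle Lunch, Castle Tasting, Cathedral Tour, Park Hike, Gallery Lunch.
Gallery Photo starts after Park Lunch ends — done with Park Lunch.
Old-Town Break starts before Gallery Photo ends → Gallery Photo and Old-Town Break overlap.
That's a conflict, so the schedule is not conflict-free.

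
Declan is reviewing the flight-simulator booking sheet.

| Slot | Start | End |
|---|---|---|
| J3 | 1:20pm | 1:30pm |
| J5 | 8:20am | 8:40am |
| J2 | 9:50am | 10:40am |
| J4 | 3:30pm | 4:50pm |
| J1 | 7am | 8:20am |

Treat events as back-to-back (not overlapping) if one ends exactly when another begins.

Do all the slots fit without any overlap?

Sorted by start: J1, J5, J2, J3, J4.
J5 starts exactly when J1 ends (back-to-back, no overlap) — done with J1.
J2 starts after J5 ends — done with J5.
J3 starts after J2 ends — done with J2.
J4 starts after J3 ends.
Every pair is clear; the schedule has no overlaps.

Yes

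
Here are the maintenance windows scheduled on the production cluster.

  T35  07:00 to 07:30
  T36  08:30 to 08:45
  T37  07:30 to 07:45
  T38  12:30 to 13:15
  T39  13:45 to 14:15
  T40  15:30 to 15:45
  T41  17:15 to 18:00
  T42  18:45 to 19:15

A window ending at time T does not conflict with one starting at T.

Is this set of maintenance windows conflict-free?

Two intervals overlap when each starts before the other ends.
Sorted by start: T35, T37, T36, T38, T39, T40, T41, T42.
T37 starts exactly when T35 ends (back-to-back, no overlap), so nothing later overlaps T35 either.
T36 starts after T37 ends, so nothing later overlaps T37 either.
T38 starts after T36 ends, so nothing later overlaps T36 either.
T39 starts after T38 ends, so nothing later overlaps T38 either.
T40 starts after T39 ends, so nothing later overlaps T39 either.
T41 starts after T40 ends, so nothing later overlaps T40 either.
T42 starts after T41 ends.
Every pair is clear; the schedule has no overlaps.

Yes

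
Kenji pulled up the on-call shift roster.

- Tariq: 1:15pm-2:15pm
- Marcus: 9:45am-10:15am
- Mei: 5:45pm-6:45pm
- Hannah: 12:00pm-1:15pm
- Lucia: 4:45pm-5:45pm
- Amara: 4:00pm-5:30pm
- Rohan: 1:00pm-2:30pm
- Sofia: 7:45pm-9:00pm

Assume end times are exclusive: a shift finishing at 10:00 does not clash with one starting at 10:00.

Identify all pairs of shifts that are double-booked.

Sorted by start: Marcus, Hannah, Rohan, Tariq, Amara, Lucia, Mei, Sofia.
Hannah starts after Marcus ends; Marcus is clear from here.
Rohan starts before Hannah ends → Hannah and Rohan overlap.
Tariq starts exactly when Hannah ends (back-to-back, no overlap); Hannah is clear from here.
Tariq starts before Rohan ends → Rohan and Tariq overlap.
Amara starts after Rohan ends; Rohan is clear from here.
Amara starts after Tariq ends; Tariq is clear from here.
Lucia starts before Amara ends → Amara and Lucia overlap.
Mei starts after Amara ends; Amara is clear from here.
Mei starts exactly when Lucia ends (back-to-back, no overlap); Lucia is clear from here.
Sofia starts after Mei ends.

Amara & Lucia, Hannah & Rohan, Rohan & Tariq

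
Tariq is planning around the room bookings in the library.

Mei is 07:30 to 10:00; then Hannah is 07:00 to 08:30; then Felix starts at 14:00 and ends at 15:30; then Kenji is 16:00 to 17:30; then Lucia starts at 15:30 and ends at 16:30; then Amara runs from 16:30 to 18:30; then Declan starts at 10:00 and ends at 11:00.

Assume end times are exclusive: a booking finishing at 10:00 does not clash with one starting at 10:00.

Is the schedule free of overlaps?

No

Sorted by start: Hannah, Mei, Declan, Felix, Lucia, Kenji, Amara.
Mei starts before Hannah ends → Hannah and Mei overlap.
That's a conflict, so the schedule is not conflict-free.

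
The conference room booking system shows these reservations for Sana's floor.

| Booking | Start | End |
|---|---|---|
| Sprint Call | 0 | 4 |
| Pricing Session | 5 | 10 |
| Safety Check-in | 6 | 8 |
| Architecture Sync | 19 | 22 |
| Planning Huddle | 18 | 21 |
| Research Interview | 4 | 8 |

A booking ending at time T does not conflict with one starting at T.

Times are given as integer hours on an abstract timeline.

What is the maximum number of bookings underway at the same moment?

3

Sort all start/end points and keep a running count:
0 start Sprint Call → 1
4 end Sprint Call → 0
4 start Research Interview → 1
5 start Pricing Session → 2
6 start Safety Check-in → 3
8 end Research Interview → 2
8 end Safety Check-in → 1
10 end Pricing Session → 0
18 start Planning Huddle → 1
19 start Architecture Sync → 2
21 end Planning Huddle → 1
22 end Architecture Sync → 0
Peak is 3, at 6 (Pricing Session, Research Interview, Safety Check-in).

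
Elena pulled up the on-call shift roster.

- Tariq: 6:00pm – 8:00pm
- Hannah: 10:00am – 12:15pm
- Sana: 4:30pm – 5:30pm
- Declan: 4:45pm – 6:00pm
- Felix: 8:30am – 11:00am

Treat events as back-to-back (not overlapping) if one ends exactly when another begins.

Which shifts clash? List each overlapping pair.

Declan & Sana, Felix & Hannah

Sorted by start: Felix, Hannah, Sana, Declan, Tariq.
Hannah starts before Felix ends → Felix and Hannah overlap.
Sana starts after Felix ends — done with Felix.
Sana starts after Hannah ends — done with Hannah.
Declan starts before Sana ends → Sana and Declan overlap.
Tariq starts after Sana ends.
Tariq starts exactly when Declan ends (back-to-back, no overlap).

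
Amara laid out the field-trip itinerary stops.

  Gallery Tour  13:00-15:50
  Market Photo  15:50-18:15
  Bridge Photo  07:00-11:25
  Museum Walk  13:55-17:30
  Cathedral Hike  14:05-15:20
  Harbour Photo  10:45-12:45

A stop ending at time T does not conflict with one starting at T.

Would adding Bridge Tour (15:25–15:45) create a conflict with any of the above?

Yes — it overlaps Gallery Tour, Museum Walk

Bridge Photo: ends 11:25 at or before Bridge Tour starts 15:25 → clear.
Harbour Photo: ends 12:45 at or before Bridge Tour starts 15:25 → clear.
Gallery Tour: starts 13:00 before Bridge Tour ends 15:45, and ends 15:50 after Bridge Tour starts 15:25 → overlap.
Museum Walk: starts 13:55 before Bridge Tour ends 15:45, and ends 17:30 after Bridge Tour starts 15:25 → overlap.
Cathedral Hike: ends 15:20 at or before Bridge Tour starts 15:25 → clear.
Market Photo: starts 15:50 at or after Bridge Tour ends 15:45 → clear.
Bridge Tour overlaps Gallery Tour, Museum Walk.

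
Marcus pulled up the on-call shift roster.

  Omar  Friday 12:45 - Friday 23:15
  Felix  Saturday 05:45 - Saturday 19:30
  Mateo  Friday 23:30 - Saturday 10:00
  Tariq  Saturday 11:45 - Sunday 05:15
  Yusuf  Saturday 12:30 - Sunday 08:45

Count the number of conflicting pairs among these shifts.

4

Sorted by start: Omar, Mateo, Felix, Tariq, Yusuf.
Mateo starts after Omar ends, so nothing later overlaps Omar either.
Felix starts before Mateo ends → Mateo and Felix overlap.
Tariq starts after Mateo ends, so nothing later overlaps Mateo either.
Tariq starts before Felix ends → Felix and Tariq overlap.
Yusuf starts before Felix ends → Felix and Yusuf overlap.
Yusuf starts before Tariq ends → Tariq and Yusuf overlap.
Overlapping pairs: Felix & Mateo, Felix & Tariq, Felix & Yusuf, Tariq & Yusuf — 4 in total.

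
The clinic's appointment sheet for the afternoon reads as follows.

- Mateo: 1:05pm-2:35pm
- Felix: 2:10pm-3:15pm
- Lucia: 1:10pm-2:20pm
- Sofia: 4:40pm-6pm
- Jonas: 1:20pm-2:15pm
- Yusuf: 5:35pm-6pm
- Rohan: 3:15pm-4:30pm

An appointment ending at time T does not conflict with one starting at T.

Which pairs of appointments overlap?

Sorted by start: Mateo, Lucia, Jonas, Felix, Rohan, Sofia, Yusuf.
Lucia starts before Mateo ends → Mateo and Lucia overlap.
Jonas starts before Mateo ends → Mateo and Jonas overlap.
Felix starts before Mateo ends → Mateo and Felix overlap.
Rohan starts after Mateo ends, so nothing later overlaps Mateo either.
Jonas starts before Lucia ends → Lucia and Jonas overlap.
Felix starts before Lucia ends → Lucia and Felix overlap.
Rohan starts after Lucia ends, so nothing later overlaps Lucia either.
Felix starts before Jonas ends → Jonas and Felix overlap.
Rohan starts after Jonas ends, so nothing later overlaps Jonas either.
Rohan starts exactly when Felix ends (back-to-back, no overlap), so nothing later overlaps Felix either.
Sofia starts after Rohan ends, so nothing later overlaps Rohan either.
Yusuf starts before Sofia ends → Sofia and Yusuf overlap.

Felix & Jonas, Felix & Lucia, Felix & Mateo, Jonas & Lucia, Jonas & Mateo, Lucia & Mateo, Sofia & Yusuf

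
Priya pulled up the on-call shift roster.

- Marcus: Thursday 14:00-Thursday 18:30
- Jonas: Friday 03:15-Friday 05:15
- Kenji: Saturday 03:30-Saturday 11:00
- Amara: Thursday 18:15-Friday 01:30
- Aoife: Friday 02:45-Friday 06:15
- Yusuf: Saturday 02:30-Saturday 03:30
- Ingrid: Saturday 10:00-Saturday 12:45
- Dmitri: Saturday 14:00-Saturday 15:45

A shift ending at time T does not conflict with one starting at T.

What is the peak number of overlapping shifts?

Sweep the timeline, counting +1 at each start and −1 at each end (ends before starts at a tie):
Thursday 14:00 start Marcus → 1
Thursday 18:15 start Amara → 2
Thursday 18:30 end Marcus → 1
Friday 01:30 end Amara → 0
Friday 02:45 start Aoife → 1
Friday 03:15 start Jonas → 2
Friday 05:15 end Jonas → 1
Friday 06:15 end Aoife → 0
Saturday 02:30 start Yusuf → 1
Saturday 03:30 end Yusuf → 0
Saturday 03:30 start Kenji → 1
Saturday 10:00 start Ingrid → 2
Saturday 11:00 end Kenji → 1
Saturday 12:45 end Ingrid → 0
Saturday 14:00 start Dmitri → 1
Saturday 15:45 end Dmitri → 0
Peak is 2, at Thursday 18:15 (Amara, Marcus).

2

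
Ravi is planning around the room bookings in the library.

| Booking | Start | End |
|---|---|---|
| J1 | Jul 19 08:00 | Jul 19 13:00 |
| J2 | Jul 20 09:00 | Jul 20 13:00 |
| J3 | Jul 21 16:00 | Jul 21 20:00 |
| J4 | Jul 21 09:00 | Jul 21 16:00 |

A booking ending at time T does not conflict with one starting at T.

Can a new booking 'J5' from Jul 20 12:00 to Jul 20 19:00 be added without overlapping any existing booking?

No — it overlaps J2

J1: ends Jul 19 13:00 at or before J5 starts Jul 20 12:00 → clear.
J2: starts Jul 20 09:00 before J5 ends Jul 20 19:00, and ends Jul 20 13:00 after J5 starts Jul 20 12:00 → overlap.
J4: starts Jul 21 09:00 at or after J5 ends Jul 20 19:00 → clear.
J3: starts Jul 21 16:00 at or after J5 ends Jul 20 19:00 → clear.
J5 overlaps J2.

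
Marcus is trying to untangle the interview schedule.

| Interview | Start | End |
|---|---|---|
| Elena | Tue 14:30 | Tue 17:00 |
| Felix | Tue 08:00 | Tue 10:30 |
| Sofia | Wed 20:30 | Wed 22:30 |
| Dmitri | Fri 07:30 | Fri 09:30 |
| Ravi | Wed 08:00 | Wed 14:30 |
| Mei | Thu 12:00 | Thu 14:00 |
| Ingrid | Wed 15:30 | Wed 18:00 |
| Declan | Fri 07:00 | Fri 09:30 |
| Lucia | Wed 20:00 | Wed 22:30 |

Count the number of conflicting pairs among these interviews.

2

Sorted by start: Felix, Elena, Ravi, Ingrid, Lucia, Sofia, Mei, Declan, Dmitri.
Elena starts after Felix ends, so Felix has no further overlaps.
Ravi starts after Elena ends, so Elena has no further overlaps.
Ingrid starts after Ravi ends, so Ravi has no further overlaps.
Lucia starts after Ingrid ends, so Ingrid has no further overlaps.
Sofia starts before Lucia ends → Lucia and Sofia overlap.
Mei starts after Lucia ends, so Lucia has no further overlaps.
Mei starts after Sofia ends, so Sofia has no further overlaps.
Declan starts after Mei ends, so Mei has no further overlaps.
Dmitri starts before Declan ends → Declan and Dmitri overlap.
Overlapping pairs: Declan & Dmitri, Lucia & Sofia — 2 in total.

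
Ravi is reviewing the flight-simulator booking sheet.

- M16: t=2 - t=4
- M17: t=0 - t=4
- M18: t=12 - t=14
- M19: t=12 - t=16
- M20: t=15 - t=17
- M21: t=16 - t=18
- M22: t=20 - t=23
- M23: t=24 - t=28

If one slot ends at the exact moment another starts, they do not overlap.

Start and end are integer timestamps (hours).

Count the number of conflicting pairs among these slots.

Sorted by start: M17, M16, M18, M19, M20, M21, M22, M23.
M16 starts before M17 ends → M17 and M16 overlap.
M18 starts after M17 ends — done with M17.
M18 starts after M16 ends — done with M16.
M19 starts before M18 ends → M18 and M19 overlap.
M20 starts after M18 ends — done with M18.
M20 starts before M19 ends → M19 and M20 overlap.
M21 starts exactly when M19 ends (back-to-back, no overlap) — done with M19.
M21 starts before M20 ends → M20 and M21 overlap.
M22 starts after M20 ends — done with M20.
M22 starts after M21 ends — done with M21.
M23 starts after M22 ends.
Overlapping pairs: M16 & M17, M18 & M19, M19 & M20, M20 & M21 — 4 in total.

4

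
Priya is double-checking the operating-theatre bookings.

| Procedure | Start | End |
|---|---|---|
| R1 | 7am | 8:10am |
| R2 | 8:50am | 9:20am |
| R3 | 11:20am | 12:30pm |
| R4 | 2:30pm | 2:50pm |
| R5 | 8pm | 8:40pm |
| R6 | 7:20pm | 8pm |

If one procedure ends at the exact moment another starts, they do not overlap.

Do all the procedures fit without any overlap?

Yes

Check each pair: they overlap iff neither finishes before the other starts.
Sorted by start: R1, R2, R3, R4, R6, R5.
R2 starts after R1 ends, so nothing later overlaps R1 either.
R3 starts after R2 ends, so nothing later overlaps R2 either.
R4 starts after R3 ends, so nothing later overlaps R3 either.
R6 starts after R4 ends, so nothing later overlaps R4 either.
R5 starts exactly when R6 ends (back-to-back, no overlap).
Every pair is clear; the schedule has no overlaps.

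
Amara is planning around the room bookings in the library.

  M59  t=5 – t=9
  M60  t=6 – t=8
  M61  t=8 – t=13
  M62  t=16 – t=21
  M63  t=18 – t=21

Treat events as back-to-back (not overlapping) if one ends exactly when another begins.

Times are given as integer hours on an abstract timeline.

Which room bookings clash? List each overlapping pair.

M59 & M60, M59 & M61, M62 & M63

Check each pair: they overlap iff neither finishes before the other starts.
Sorted by start: M59, M60, M61, M62, M63.
M60 starts before M59 ends → M59 and M60 overlap.
M61 starts before M59 ends → M59 and M61 overlap.
M62 starts after M59 ends, so nothing later overlaps M59 either.
M61 starts exactly when M60 ends (back-to-back, no overlap), so nothing later overlaps M60 either.
M62 starts after M61 ends, so nothing later overlaps M61 either.
M63 starts before M62 ends → M62 and M63 overlap.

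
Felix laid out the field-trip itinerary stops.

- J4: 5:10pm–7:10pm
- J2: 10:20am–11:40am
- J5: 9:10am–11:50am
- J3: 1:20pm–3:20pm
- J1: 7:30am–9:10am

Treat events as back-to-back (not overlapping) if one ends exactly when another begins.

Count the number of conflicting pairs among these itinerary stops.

1

Sorted by start: J1, J5, J2, J3, J4.
J5 starts exactly when J1 ends (back-to-back, no overlap), so J1 has no further overlaps.
J2 starts before J5 ends → J5 and J2 overlap.
J3 starts after J5 ends, so J5 has no further overlaps.
J3 starts after J2 ends, so J2 has no further overlaps.
J4 starts after J3 ends.
Overlapping pairs: J2 & J5 — 1 in total.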